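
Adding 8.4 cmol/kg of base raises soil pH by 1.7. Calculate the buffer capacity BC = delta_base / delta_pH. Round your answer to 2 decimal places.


Step 1: BC = change in base / change in pH
Step 2: BC = 8.4 / 1.7
Step 3: BC = 4.94 cmol/(kg*pH unit)

4.94


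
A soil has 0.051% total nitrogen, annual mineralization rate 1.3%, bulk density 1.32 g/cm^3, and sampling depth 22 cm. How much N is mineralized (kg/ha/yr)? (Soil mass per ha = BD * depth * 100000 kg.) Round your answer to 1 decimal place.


Step 1: Soil mass per ha = BD * depth * 100000 = 1.32 * 22 * 100000 = 2904000 kg
Step 2: Total N pool = soil mass * N%/100 = 2904000 * 0.051/100 = 1481.04 kg/ha
Step 3: N mineralized = N pool * rate%/100 = 1481.04 * 1.3/100 = 19.3 kg/ha/yr

19.3


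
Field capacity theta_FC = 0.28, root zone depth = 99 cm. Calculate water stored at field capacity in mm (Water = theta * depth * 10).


Step 1: Water (mm) = theta_FC * depth (cm) * 10
Step 2: Water = 0.28 * 99 * 10
Step 3: Water = 277.2 mm

277.2


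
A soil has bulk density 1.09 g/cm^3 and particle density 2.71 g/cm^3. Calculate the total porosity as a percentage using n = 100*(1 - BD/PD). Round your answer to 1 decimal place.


Step 1: Formula: n = 100 * (1 - BD / PD)
Step 2: n = 100 * (1 - 1.09 / 2.71)
Step 3: n = 100 * (1 - 0.40221)
Step 4: n = 59.8%

59.8


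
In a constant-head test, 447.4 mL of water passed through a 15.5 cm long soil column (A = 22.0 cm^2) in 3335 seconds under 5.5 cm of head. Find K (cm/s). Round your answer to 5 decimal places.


Step 1: K = Q * L / (A * t * h)
Step 2: Numerator = 447.4 * 15.5 = 6934.7
Step 3: Denominator = 22.0 * 3335 * 5.5 = 403535.0
Step 4: K = 6934.7 / 403535.0 = 0.01718 cm/s

0.01718


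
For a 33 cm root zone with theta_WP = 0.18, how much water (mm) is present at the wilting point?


Step 1: Water (mm) = theta_WP * depth * 10
Step 2: Water = 0.18 * 33 * 10
Step 3: Water = 59.4 mm

59.4


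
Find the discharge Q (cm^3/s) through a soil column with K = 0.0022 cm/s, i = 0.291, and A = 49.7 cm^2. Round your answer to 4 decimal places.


Step 1: Apply Darcy's law: Q = K * i * A
Step 2: Q = 0.0022 * 0.291 * 49.7
Step 3: Q = 0.0318 cm^3/s

0.0318


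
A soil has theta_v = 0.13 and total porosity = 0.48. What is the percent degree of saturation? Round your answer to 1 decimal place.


Step 1: S = 100 * theta_v / n
Step 2: S = 100 * 0.13 / 0.48
Step 3: S = 27.1%

27.1


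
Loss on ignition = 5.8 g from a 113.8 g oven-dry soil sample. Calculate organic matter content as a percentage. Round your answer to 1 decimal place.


Step 1: OM% = 100 * LOI / sample mass
Step 2: OM = 100 * 5.8 / 113.8
Step 3: OM = 5.1%

5.1


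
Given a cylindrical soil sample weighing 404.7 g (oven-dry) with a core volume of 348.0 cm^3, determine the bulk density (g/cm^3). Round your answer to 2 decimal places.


Step 1: Identify the formula: BD = dry mass / volume
Step 2: Substitute values: BD = 404.7 / 348.0
Step 3: BD = 1.16 g/cm^3

1.16


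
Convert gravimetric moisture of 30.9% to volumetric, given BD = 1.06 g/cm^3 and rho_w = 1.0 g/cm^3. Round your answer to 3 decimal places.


Step 1: theta = (w / 100) * BD / rho_w
Step 2: theta = (30.9 / 100) * 1.06 / 1.0
Step 3: theta = 0.309 * 1.06
Step 4: theta = 0.328

0.328


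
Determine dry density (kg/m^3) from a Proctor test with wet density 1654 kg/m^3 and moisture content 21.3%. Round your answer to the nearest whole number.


Step 1: Dry density = wet density / (1 + w/100)
Step 2: Dry density = 1654 / (1 + 21.3/100)
Step 3: Dry density = 1654 / 1.213
Step 4: Dry density = 1364 kg/m^3

1364


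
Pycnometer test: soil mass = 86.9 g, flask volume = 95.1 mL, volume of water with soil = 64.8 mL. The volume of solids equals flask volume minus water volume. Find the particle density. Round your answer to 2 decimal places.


Step 1: Volume of solids = flask volume - water volume with soil
Step 2: V_solids = 95.1 - 64.8 = 30.3 mL
Step 3: Particle density = mass / V_solids = 86.9 / 30.3 = 2.87 g/cm^3

2.87


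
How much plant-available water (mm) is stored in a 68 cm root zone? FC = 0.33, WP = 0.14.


Step 1: Available water = (FC - WP) * depth * 10
Step 2: AW = (0.33 - 0.14) * 68 * 10
Step 3: AW = 0.19 * 68 * 10
Step 4: AW = 129.2 mm

129.2


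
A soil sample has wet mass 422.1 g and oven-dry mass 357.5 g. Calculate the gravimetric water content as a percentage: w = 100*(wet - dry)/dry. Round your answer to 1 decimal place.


Step 1: Water mass = wet - dry = 422.1 - 357.5 = 64.6 g
Step 2: w = 100 * water mass / dry mass
Step 3: w = 100 * 64.6 / 357.5 = 18.1%

18.1


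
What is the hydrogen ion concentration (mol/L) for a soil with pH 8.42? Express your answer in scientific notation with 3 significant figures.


Step 1: [H+] = 10^(-pH)
Step 2: [H+] = 10^(-8.42)
Step 3: [H+] = 3.80e-09 mol/L

3.80e-09


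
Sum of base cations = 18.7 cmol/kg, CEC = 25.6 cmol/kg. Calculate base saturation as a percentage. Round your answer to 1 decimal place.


Step 1: BS = 100 * (sum of bases) / CEC
Step 2: BS = 100 * 18.7 / 25.6
Step 3: BS = 73.0%

73.0


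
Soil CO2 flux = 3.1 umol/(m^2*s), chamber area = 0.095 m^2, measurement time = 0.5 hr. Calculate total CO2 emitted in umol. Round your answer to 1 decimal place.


Step 1: Convert time to seconds: 0.5 hr * 3600 = 1800.0 s
Step 2: Total = flux * area * time_s
Step 3: Total = 3.1 * 0.095 * 1800.0
Step 4: Total = 530.1 umol

530.1


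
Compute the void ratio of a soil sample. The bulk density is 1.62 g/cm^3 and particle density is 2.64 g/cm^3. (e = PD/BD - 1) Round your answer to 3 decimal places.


Step 1: e = PD / BD - 1
Step 2: e = 2.64 / 1.62 - 1
Step 3: e = 1.62963 - 1
Step 4: e = 0.63

0.63


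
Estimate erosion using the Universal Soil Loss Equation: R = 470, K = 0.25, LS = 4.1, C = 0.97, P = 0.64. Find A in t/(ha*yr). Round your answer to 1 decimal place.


Step 1: A = R * K * LS * C * P
Step 2: R * K = 470 * 0.25 = 117.5
Step 3: (R*K) * LS = 117.5 * 4.1 = 481.75
Step 4: * C * P = 481.75 * 0.97 * 0.64 = 299.1
Step 5: A = 299.1 t/(ha*yr)

299.1


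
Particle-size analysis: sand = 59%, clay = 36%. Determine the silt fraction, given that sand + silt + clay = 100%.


Step 1: sand + silt + clay = 100%
Step 2: silt = 100 - sand - clay
Step 3: silt = 100 - 59 - 36
Step 4: silt = 5%

5


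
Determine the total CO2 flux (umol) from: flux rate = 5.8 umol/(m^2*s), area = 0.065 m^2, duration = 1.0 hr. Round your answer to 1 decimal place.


Step 1: Convert time to seconds: 1.0 hr * 3600 = 3600.0 s
Step 2: Total = flux * area * time_s
Step 3: Total = 5.8 * 0.065 * 3600.0
Step 4: Total = 1357.2 umol

1357.2


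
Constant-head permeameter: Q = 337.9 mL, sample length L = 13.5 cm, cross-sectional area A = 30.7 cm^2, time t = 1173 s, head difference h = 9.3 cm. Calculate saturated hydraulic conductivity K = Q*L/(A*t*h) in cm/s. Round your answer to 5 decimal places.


Step 1: K = Q * L / (A * t * h)
Step 2: Numerator = 337.9 * 13.5 = 4561.65
Step 3: Denominator = 30.7 * 1173 * 9.3 = 334903.23
Step 4: K = 4561.65 / 334903.23 = 0.01362 cm/s

0.01362


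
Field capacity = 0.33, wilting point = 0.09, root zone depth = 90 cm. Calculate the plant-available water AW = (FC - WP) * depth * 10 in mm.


Step 1: Available water = (FC - WP) * depth * 10
Step 2: AW = (0.33 - 0.09) * 90 * 10
Step 3: AW = 0.24 * 90 * 10
Step 4: AW = 216.0 mm

216.0


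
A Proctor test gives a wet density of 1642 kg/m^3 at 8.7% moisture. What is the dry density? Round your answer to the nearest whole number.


Step 1: Dry density = wet density / (1 + w/100)
Step 2: Dry density = 1642 / (1 + 8.7/100)
Step 3: Dry density = 1642 / 1.087
Step 4: Dry density = 1511 kg/m^3

1511


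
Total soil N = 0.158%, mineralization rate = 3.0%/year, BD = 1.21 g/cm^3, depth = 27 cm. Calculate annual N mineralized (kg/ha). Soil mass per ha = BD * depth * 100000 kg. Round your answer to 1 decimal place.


Step 1: Soil mass per ha = BD * depth * 100000 = 1.21 * 27 * 100000 = 3267000 kg
Step 2: Total N pool = soil mass * N%/100 = 3267000 * 0.158/100 = 5161.86 kg/ha
Step 3: N mineralized = N pool * rate%/100 = 5161.86 * 3.0/100 = 154.9 kg/ha/yr

154.9


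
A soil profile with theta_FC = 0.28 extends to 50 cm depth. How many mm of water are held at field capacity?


Step 1: Water (mm) = theta_FC * depth (cm) * 10
Step 2: Water = 0.28 * 50 * 10
Step 3: Water = 140.0 mm

140.0


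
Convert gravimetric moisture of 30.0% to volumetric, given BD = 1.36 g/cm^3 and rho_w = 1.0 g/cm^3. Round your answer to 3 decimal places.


Step 1: theta = (w / 100) * BD / rho_w
Step 2: theta = (30.0 / 100) * 1.36 / 1.0
Step 3: theta = 0.3 * 1.36
Step 4: theta = 0.408

0.408


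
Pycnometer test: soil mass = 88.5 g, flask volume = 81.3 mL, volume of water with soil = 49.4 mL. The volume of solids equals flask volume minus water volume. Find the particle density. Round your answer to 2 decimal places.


Step 1: Volume of solids = flask volume - water volume with soil
Step 2: V_solids = 81.3 - 49.4 = 31.9 mL
Step 3: Particle density = mass / V_solids = 88.5 / 31.9 = 2.77 g/cm^3

2.77


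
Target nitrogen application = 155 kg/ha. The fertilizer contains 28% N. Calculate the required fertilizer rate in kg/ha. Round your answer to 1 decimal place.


Step 1: Fertilizer rate = target N / (N content / 100)
Step 2: Rate = 155 / (28 / 100)
Step 3: Rate = 155 / 0.28
Step 4: Rate = 553.6 kg/ha

553.6


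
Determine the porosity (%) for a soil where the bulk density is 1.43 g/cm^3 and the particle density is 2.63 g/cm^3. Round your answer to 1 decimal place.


Step 1: Formula: n = 100 * (1 - BD / PD)
Step 2: n = 100 * (1 - 1.43 / 2.63)
Step 3: n = 100 * (1 - 0.54373)
Step 4: n = 45.6%

45.6


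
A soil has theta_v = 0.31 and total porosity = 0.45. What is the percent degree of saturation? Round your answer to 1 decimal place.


Step 1: S = 100 * theta_v / n
Step 2: S = 100 * 0.31 / 0.45
Step 3: S = 68.9%

68.9


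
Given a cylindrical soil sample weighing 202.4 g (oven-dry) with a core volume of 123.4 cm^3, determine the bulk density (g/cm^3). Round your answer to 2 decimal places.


Step 1: Identify the formula: BD = dry mass / volume
Step 2: Substitute values: BD = 202.4 / 123.4
Step 3: BD = 1.64 g/cm^3

1.64


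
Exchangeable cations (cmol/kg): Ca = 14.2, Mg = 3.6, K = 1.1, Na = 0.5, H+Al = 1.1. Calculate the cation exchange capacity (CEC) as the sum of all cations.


Step 1: CEC = Ca + Mg + K + Na + (H+Al)
Step 2: CEC = 14.2 + 3.6 + 1.1 + 0.5 + 1.1
Step 3: CEC = 20.5 cmol/kg

20.5


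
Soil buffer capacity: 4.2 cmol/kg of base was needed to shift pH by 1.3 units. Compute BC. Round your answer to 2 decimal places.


Step 1: BC = change in base / change in pH
Step 2: BC = 4.2 / 1.3
Step 3: BC = 3.23 cmol/(kg*pH unit)

3.23


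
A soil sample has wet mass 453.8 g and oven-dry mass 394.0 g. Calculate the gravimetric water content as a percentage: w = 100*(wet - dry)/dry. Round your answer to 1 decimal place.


Step 1: Water mass = wet - dry = 453.8 - 394.0 = 59.8 g
Step 2: w = 100 * water mass / dry mass
Step 3: w = 100 * 59.8 / 394.0 = 15.2%

15.2


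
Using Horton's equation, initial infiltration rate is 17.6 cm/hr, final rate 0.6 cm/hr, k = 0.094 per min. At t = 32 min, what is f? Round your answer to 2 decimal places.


Step 1: f = fc + (f0 - fc) * exp(-k * t)
Step 2: exp(-0.094 * 32) = 0.04939
Step 3: f = 0.6 + (17.6 - 0.6) * 0.04939
Step 4: f = 0.6 + 17.0 * 0.04939
Step 5: f = 1.44 cm/hr

1.44


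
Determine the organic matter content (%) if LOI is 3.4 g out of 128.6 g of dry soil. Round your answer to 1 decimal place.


Step 1: OM% = 100 * LOI / sample mass
Step 2: OM = 100 * 3.4 / 128.6
Step 3: OM = 2.6%

2.6


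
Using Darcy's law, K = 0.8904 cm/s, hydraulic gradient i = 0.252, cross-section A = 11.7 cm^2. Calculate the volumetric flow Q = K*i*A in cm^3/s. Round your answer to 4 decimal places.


Step 1: Apply Darcy's law: Q = K * i * A
Step 2: Q = 0.8904 * 0.252 * 11.7
Step 3: Q = 2.6253 cm^3/s

2.6253


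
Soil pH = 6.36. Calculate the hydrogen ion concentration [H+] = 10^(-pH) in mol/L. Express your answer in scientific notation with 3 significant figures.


Step 1: [H+] = 10^(-pH)
Step 2: [H+] = 10^(-6.36)
Step 3: [H+] = 4.37e-07 mol/L

4.37e-07


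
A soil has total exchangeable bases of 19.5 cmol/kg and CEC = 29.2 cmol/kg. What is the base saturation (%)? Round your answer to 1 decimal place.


Step 1: BS = 100 * (sum of bases) / CEC
Step 2: BS = 100 * 19.5 / 29.2
Step 3: BS = 66.8%

66.8


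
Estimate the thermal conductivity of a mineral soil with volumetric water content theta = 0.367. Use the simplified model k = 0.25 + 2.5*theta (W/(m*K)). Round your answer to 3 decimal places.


Step 1: k = 0.25 + 2.5 * theta
Step 2: k = 0.25 + 2.5 * 0.367
Step 3: k = 0.25 + 0.918
Step 4: k = 1.168 W/(m*K)

1.168


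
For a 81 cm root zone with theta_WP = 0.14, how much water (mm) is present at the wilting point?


Step 1: Water (mm) = theta_WP * depth * 10
Step 2: Water = 0.14 * 81 * 10
Step 3: Water = 113.4 mm

113.4


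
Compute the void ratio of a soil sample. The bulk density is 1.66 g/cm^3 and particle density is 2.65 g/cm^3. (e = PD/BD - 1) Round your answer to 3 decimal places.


Step 1: e = PD / BD - 1
Step 2: e = 2.65 / 1.66 - 1
Step 3: e = 1.59639 - 1
Step 4: e = 0.596

0.596


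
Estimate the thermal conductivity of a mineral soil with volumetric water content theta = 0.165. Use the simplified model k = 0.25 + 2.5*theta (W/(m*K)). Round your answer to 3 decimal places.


Step 1: k = 0.25 + 2.5 * theta
Step 2: k = 0.25 + 2.5 * 0.165
Step 3: k = 0.25 + 0.413
Step 4: k = 0.663 W/(m*K)

0.663


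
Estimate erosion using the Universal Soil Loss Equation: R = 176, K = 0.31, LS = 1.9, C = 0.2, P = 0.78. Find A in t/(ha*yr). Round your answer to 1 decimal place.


Step 1: A = R * K * LS * C * P
Step 2: R * K = 176 * 0.31 = 54.56
Step 3: (R*K) * LS = 54.56 * 1.9 = 103.664
Step 4: * C * P = 103.664 * 0.2 * 0.78 = 16.2
Step 5: A = 16.2 t/(ha*yr)

16.2


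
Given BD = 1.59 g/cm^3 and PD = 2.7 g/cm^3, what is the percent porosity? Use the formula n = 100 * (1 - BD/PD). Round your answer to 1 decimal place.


Step 1: Formula: n = 100 * (1 - BD / PD)
Step 2: n = 100 * (1 - 1.59 / 2.7)
Step 3: n = 100 * (1 - 0.58889)
Step 4: n = 41.1%

41.1


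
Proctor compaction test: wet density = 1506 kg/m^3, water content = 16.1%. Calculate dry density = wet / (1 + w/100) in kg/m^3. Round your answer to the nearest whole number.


Step 1: Dry density = wet density / (1 + w/100)
Step 2: Dry density = 1506 / (1 + 16.1/100)
Step 3: Dry density = 1506 / 1.161
Step 4: Dry density = 1297 kg/m^3

1297


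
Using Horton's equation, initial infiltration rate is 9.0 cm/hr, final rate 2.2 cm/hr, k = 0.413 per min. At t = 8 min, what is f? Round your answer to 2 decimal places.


Step 1: f = fc + (f0 - fc) * exp(-k * t)
Step 2: exp(-0.413 * 8) = 0.036736
Step 3: f = 2.2 + (9.0 - 2.2) * 0.036736
Step 4: f = 2.2 + 6.8 * 0.036736
Step 5: f = 2.45 cm/hr

2.45


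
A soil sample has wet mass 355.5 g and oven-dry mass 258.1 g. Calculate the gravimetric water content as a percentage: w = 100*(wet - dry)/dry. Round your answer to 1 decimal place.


Step 1: Water mass = wet - dry = 355.5 - 258.1 = 97.4 g
Step 2: w = 100 * water mass / dry mass
Step 3: w = 100 * 97.4 / 258.1 = 37.7%

37.7


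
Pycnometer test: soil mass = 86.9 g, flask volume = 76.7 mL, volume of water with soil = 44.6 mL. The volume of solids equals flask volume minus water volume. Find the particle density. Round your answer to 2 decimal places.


Step 1: Volume of solids = flask volume - water volume with soil
Step 2: V_solids = 76.7 - 44.6 = 32.1 mL
Step 3: Particle density = mass / V_solids = 86.9 / 32.1 = 2.71 g/cm^3

2.71


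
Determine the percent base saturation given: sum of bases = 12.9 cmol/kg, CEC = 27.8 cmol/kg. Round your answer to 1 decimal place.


Step 1: BS = 100 * (sum of bases) / CEC
Step 2: BS = 100 * 12.9 / 27.8
Step 3: BS = 46.4%

46.4


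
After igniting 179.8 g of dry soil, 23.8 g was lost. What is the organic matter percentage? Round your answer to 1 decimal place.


Step 1: OM% = 100 * LOI / sample mass
Step 2: OM = 100 * 23.8 / 179.8
Step 3: OM = 13.2%

13.2


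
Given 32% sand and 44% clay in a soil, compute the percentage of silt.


Step 1: sand + silt + clay = 100%
Step 2: silt = 100 - sand - clay
Step 3: silt = 100 - 32 - 44
Step 4: silt = 24%

24


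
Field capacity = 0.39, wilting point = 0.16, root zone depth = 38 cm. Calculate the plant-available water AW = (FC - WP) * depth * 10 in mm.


Step 1: Available water = (FC - WP) * depth * 10
Step 2: AW = (0.39 - 0.16) * 38 * 10
Step 3: AW = 0.23 * 38 * 10
Step 4: AW = 87.4 mm

87.4


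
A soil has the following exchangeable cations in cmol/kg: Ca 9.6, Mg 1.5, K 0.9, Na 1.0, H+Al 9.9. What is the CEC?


Step 1: CEC = Ca + Mg + K + Na + (H+Al)
Step 2: CEC = 9.6 + 1.5 + 0.9 + 1.0 + 9.9
Step 3: CEC = 22.9 cmol/kg

22.9


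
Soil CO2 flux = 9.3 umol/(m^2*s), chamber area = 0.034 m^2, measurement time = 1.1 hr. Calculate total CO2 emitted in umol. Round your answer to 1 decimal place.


Step 1: Convert time to seconds: 1.1 hr * 3600 = 3960.0 s
Step 2: Total = flux * area * time_s
Step 3: Total = 9.3 * 0.034 * 3960.0
Step 4: Total = 1252.2 umol

1252.2


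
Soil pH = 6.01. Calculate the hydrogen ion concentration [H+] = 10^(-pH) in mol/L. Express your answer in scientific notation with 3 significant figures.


Step 1: [H+] = 10^(-pH)
Step 2: [H+] = 10^(-6.01)
Step 3: [H+] = 9.77e-07 mol/L

9.77e-07


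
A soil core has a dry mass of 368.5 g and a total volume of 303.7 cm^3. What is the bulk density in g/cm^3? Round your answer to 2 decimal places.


Step 1: Identify the formula: BD = dry mass / volume
Step 2: Substitute values: BD = 368.5 / 303.7
Step 3: BD = 1.21 g/cm^3

1.21


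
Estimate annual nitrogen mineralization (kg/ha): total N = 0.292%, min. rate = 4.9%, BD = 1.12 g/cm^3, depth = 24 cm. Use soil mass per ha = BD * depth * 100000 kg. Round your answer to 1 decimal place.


Step 1: Soil mass per ha = BD * depth * 100000 = 1.12 * 24 * 100000 = 2688000 kg
Step 2: Total N pool = soil mass * N%/100 = 2688000 * 0.292/100 = 7848.96 kg/ha
Step 3: N mineralized = N pool * rate%/100 = 7848.96 * 4.9/100 = 384.6 kg/ha/yr

384.6


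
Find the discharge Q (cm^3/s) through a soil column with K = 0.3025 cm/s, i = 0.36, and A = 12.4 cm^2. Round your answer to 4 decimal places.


Step 1: Apply Darcy's law: Q = K * i * A
Step 2: Q = 0.3025 * 0.36 * 12.4
Step 3: Q = 1.3504 cm^3/s

1.3504


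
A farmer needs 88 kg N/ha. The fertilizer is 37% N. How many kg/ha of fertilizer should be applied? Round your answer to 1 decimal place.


Step 1: Fertilizer rate = target N / (N content / 100)
Step 2: Rate = 88 / (37 / 100)
Step 3: Rate = 88 / 0.37
Step 4: Rate = 237.8 kg/ha

237.8


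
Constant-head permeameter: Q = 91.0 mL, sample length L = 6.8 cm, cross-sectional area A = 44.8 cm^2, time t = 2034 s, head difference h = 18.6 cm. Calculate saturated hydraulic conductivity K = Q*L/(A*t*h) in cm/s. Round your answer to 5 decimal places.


Step 1: K = Q * L / (A * t * h)
Step 2: Numerator = 91.0 * 6.8 = 618.8
Step 3: Denominator = 44.8 * 2034 * 18.6 = 1694891.52
Step 4: K = 618.8 / 1694891.52 = 0.00037 cm/s

0.00037


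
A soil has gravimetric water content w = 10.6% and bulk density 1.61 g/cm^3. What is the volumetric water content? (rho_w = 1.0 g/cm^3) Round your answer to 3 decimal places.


Step 1: theta = (w / 100) * BD / rho_w
Step 2: theta = (10.6 / 100) * 1.61 / 1.0
Step 3: theta = 0.106 * 1.61
Step 4: theta = 0.171

0.171


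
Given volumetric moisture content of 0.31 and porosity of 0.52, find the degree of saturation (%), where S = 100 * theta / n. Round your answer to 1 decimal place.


Step 1: S = 100 * theta_v / n
Step 2: S = 100 * 0.31 / 0.52
Step 3: S = 59.6%

59.6


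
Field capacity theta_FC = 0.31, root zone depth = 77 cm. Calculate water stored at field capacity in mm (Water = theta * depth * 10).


Step 1: Water (mm) = theta_FC * depth (cm) * 10
Step 2: Water = 0.31 * 77 * 10
Step 3: Water = 238.7 mm

238.7


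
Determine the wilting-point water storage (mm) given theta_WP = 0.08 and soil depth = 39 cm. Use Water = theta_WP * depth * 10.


Step 1: Water (mm) = theta_WP * depth * 10
Step 2: Water = 0.08 * 39 * 10
Step 3: Water = 31.2 mm

31.2


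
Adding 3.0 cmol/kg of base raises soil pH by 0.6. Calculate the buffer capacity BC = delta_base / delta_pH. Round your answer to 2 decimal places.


Step 1: BC = change in base / change in pH
Step 2: BC = 3.0 / 0.6
Step 3: BC = 5.0 cmol/(kg*pH unit)

5.0


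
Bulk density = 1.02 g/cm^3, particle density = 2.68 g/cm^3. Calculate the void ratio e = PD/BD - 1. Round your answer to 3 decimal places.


Step 1: e = PD / BD - 1
Step 2: e = 2.68 / 1.02 - 1
Step 3: e = 2.62745 - 1
Step 4: e = 1.627

1.627


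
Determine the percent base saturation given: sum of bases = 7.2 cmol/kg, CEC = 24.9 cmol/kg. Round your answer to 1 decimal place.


Step 1: BS = 100 * (sum of bases) / CEC
Step 2: BS = 100 * 7.2 / 24.9
Step 3: BS = 28.9%

28.9


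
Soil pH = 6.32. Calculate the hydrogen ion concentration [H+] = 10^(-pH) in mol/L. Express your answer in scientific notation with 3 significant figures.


Step 1: [H+] = 10^(-pH)
Step 2: [H+] = 10^(-6.32)
Step 3: [H+] = 4.79e-07 mol/L

4.79e-07


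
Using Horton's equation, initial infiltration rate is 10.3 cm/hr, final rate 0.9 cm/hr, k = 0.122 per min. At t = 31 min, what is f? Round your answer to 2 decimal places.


Step 1: f = fc + (f0 - fc) * exp(-k * t)
Step 2: exp(-0.122 * 31) = 0.022777
Step 3: f = 0.9 + (10.3 - 0.9) * 0.022777
Step 4: f = 0.9 + 9.4 * 0.022777
Step 5: f = 1.11 cm/hr

1.11


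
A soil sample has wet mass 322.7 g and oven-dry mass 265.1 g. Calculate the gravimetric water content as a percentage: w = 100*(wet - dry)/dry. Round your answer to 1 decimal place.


Step 1: Water mass = wet - dry = 322.7 - 265.1 = 57.6 g
Step 2: w = 100 * water mass / dry mass
Step 3: w = 100 * 57.6 / 265.1 = 21.7%

21.7


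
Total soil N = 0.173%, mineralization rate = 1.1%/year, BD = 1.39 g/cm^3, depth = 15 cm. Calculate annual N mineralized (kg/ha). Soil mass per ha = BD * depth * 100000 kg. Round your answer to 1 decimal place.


Step 1: Soil mass per ha = BD * depth * 100000 = 1.39 * 15 * 100000 = 2085000 kg
Step 2: Total N pool = soil mass * N%/100 = 2085000 * 0.173/100 = 3607.05 kg/ha
Step 3: N mineralized = N pool * rate%/100 = 3607.05 * 1.1/100 = 39.7 kg/ha/yr

39.7


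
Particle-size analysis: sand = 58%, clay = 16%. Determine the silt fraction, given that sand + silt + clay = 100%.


Step 1: sand + silt + clay = 100%
Step 2: silt = 100 - sand - clay
Step 3: silt = 100 - 58 - 16
Step 4: silt = 26%

26


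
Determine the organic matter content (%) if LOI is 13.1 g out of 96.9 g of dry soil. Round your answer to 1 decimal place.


Step 1: OM% = 100 * LOI / sample mass
Step 2: OM = 100 * 13.1 / 96.9
Step 3: OM = 13.5%

13.5


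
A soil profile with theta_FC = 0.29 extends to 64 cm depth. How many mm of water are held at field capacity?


Step 1: Water (mm) = theta_FC * depth (cm) * 10
Step 2: Water = 0.29 * 64 * 10
Step 3: Water = 185.6 mm

185.6


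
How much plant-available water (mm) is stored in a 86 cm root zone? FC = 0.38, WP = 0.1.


Step 1: Available water = (FC - WP) * depth * 10
Step 2: AW = (0.38 - 0.1) * 86 * 10
Step 3: AW = 0.28 * 86 * 10
Step 4: AW = 240.8 mm

240.8


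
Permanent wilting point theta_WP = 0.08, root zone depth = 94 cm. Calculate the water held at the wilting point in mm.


Step 1: Water (mm) = theta_WP * depth * 10
Step 2: Water = 0.08 * 94 * 10
Step 3: Water = 75.2 mm

75.2


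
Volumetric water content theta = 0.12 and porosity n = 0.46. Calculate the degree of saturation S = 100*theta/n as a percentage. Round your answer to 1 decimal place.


Step 1: S = 100 * theta_v / n
Step 2: S = 100 * 0.12 / 0.46
Step 3: S = 26.1%

26.1


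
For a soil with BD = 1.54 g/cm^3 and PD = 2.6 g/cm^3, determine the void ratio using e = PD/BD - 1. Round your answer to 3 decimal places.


Step 1: e = PD / BD - 1
Step 2: e = 2.6 / 1.54 - 1
Step 3: e = 1.68831 - 1
Step 4: e = 0.688

0.688


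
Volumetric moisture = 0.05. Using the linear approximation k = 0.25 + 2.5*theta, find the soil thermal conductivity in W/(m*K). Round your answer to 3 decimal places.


Step 1: k = 0.25 + 2.5 * theta
Step 2: k = 0.25 + 2.5 * 0.05
Step 3: k = 0.25 + 0.125
Step 4: k = 0.375 W/(m*K)

0.375


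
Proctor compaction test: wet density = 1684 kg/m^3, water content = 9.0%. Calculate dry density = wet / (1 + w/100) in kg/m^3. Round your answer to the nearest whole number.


Step 1: Dry density = wet density / (1 + w/100)
Step 2: Dry density = 1684 / (1 + 9.0/100)
Step 3: Dry density = 1684 / 1.09
Step 4: Dry density = 1545 kg/m^3

1545


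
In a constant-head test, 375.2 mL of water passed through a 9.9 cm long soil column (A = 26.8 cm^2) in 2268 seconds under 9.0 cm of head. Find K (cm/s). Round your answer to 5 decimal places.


Step 1: K = Q * L / (A * t * h)
Step 2: Numerator = 375.2 * 9.9 = 3714.48
Step 3: Denominator = 26.8 * 2268 * 9.0 = 547041.6
Step 4: K = 3714.48 / 547041.6 = 0.00679 cm/s

0.00679


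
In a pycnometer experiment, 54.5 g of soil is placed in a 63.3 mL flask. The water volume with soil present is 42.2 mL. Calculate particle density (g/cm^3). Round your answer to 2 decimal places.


Step 1: Volume of solids = flask volume - water volume with soil
Step 2: V_solids = 63.3 - 42.2 = 21.1 mL
Step 3: Particle density = mass / V_solids = 54.5 / 21.1 = 2.58 g/cm^3

2.58


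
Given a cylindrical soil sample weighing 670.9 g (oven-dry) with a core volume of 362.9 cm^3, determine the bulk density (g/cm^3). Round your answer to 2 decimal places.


Step 1: Identify the formula: BD = dry mass / volume
Step 2: Substitute values: BD = 670.9 / 362.9
Step 3: BD = 1.85 g/cm^3

1.85


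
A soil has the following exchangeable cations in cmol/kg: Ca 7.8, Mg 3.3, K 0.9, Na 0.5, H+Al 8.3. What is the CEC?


Step 1: CEC = Ca + Mg + K + Na + (H+Al)
Step 2: CEC = 7.8 + 3.3 + 0.9 + 0.5 + 8.3
Step 3: CEC = 20.8 cmol/kg

20.8


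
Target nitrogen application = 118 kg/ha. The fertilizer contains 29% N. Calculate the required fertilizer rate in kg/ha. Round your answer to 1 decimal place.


Step 1: Fertilizer rate = target N / (N content / 100)
Step 2: Rate = 118 / (29 / 100)
Step 3: Rate = 118 / 0.29
Step 4: Rate = 406.9 kg/ha

406.9


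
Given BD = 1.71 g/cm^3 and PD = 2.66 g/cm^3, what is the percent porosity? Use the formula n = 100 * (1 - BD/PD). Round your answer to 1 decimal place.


Step 1: Formula: n = 100 * (1 - BD / PD)
Step 2: n = 100 * (1 - 1.71 / 2.66)
Step 3: n = 100 * (1 - 0.64286)
Step 4: n = 35.7%

35.7


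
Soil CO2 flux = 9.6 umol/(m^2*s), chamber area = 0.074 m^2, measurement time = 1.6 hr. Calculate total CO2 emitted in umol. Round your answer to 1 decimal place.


Step 1: Convert time to seconds: 1.6 hr * 3600 = 5760.0 s
Step 2: Total = flux * area * time_s
Step 3: Total = 9.6 * 0.074 * 5760.0
Step 4: Total = 4091.9 umol

4091.9


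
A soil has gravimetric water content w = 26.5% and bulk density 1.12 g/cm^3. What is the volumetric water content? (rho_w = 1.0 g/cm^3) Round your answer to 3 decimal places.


Step 1: theta = (w / 100) * BD / rho_w
Step 2: theta = (26.5 / 100) * 1.12 / 1.0
Step 3: theta = 0.265 * 1.12
Step 4: theta = 0.297

0.297


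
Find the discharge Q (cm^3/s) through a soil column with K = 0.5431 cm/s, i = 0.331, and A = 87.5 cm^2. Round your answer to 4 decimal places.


Step 1: Apply Darcy's law: Q = K * i * A
Step 2: Q = 0.5431 * 0.331 * 87.5
Step 3: Q = 15.7295 cm^3/s

15.7295


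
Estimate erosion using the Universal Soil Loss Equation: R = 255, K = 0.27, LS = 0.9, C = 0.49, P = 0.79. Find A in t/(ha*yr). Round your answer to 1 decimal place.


Step 1: A = R * K * LS * C * P
Step 2: R * K = 255 * 0.27 = 68.85
Step 3: (R*K) * LS = 68.85 * 0.9 = 61.965
Step 4: * C * P = 61.965 * 0.49 * 0.79 = 24.0
Step 5: A = 24.0 t/(ha*yr)

24.0


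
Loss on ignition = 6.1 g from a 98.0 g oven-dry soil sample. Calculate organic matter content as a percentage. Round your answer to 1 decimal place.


Step 1: OM% = 100 * LOI / sample mass
Step 2: OM = 100 * 6.1 / 98.0
Step 3: OM = 6.2%

6.2


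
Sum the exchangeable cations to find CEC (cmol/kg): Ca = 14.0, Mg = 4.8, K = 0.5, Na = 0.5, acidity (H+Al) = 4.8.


Step 1: CEC = Ca + Mg + K + Na + (H+Al)
Step 2: CEC = 14.0 + 4.8 + 0.5 + 0.5 + 4.8
Step 3: CEC = 24.6 cmol/kg

24.6


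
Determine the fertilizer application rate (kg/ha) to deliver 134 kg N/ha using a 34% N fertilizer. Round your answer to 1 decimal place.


Step 1: Fertilizer rate = target N / (N content / 100)
Step 2: Rate = 134 / (34 / 100)
Step 3: Rate = 134 / 0.34
Step 4: Rate = 394.1 kg/ha

394.1


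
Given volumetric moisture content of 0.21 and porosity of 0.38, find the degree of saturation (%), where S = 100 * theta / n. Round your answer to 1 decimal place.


Step 1: S = 100 * theta_v / n
Step 2: S = 100 * 0.21 / 0.38
Step 3: S = 55.3%

55.3


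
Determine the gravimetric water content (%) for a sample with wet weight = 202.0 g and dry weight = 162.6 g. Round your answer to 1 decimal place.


Step 1: Water mass = wet - dry = 202.0 - 162.6 = 39.4 g
Step 2: w = 100 * water mass / dry mass
Step 3: w = 100 * 39.4 / 162.6 = 24.2%

24.2


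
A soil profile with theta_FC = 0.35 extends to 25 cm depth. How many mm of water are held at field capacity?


Step 1: Water (mm) = theta_FC * depth (cm) * 10
Step 2: Water = 0.35 * 25 * 10
Step 3: Water = 87.5 mm

87.5


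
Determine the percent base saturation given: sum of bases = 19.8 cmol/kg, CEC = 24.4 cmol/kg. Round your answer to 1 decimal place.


Step 1: BS = 100 * (sum of bases) / CEC
Step 2: BS = 100 * 19.8 / 24.4
Step 3: BS = 81.1%

81.1


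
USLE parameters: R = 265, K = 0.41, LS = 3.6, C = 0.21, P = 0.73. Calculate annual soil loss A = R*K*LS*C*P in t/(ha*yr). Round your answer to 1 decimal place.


Step 1: A = R * K * LS * C * P
Step 2: R * K = 265 * 0.41 = 108.65
Step 3: (R*K) * LS = 108.65 * 3.6 = 391.14
Step 4: * C * P = 391.14 * 0.21 * 0.73 = 60.0
Step 5: A = 60.0 t/(ha*yr)

60.0


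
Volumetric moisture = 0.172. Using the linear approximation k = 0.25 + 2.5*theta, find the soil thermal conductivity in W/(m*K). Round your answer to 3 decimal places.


Step 1: k = 0.25 + 2.5 * theta
Step 2: k = 0.25 + 2.5 * 0.172
Step 3: k = 0.25 + 0.43
Step 4: k = 0.68 W/(m*K)

0.68


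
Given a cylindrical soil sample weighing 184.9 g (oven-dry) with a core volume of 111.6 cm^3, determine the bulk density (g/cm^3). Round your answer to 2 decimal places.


Step 1: Identify the formula: BD = dry mass / volume
Step 2: Substitute values: BD = 184.9 / 111.6
Step 3: BD = 1.66 g/cm^3

1.66


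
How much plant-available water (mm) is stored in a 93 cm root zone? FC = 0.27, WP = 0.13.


Step 1: Available water = (FC - WP) * depth * 10
Step 2: AW = (0.27 - 0.13) * 93 * 10
Step 3: AW = 0.14 * 93 * 10
Step 4: AW = 130.2 mm

130.2


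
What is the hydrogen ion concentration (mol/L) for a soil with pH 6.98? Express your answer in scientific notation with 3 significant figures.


Step 1: [H+] = 10^(-pH)
Step 2: [H+] = 10^(-6.98)
Step 3: [H+] = 1.05e-07 mol/L

1.05e-07


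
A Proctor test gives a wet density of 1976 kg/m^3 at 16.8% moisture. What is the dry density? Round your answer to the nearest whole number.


Step 1: Dry density = wet density / (1 + w/100)
Step 2: Dry density = 1976 / (1 + 16.8/100)
Step 3: Dry density = 1976 / 1.168
Step 4: Dry density = 1692 kg/m^3

1692


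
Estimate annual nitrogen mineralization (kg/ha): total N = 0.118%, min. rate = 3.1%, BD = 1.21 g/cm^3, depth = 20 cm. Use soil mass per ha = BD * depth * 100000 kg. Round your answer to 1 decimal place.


Step 1: Soil mass per ha = BD * depth * 100000 = 1.21 * 20 * 100000 = 2420000 kg
Step 2: Total N pool = soil mass * N%/100 = 2420000 * 0.118/100 = 2855.6 kg/ha
Step 3: N mineralized = N pool * rate%/100 = 2855.6 * 3.1/100 = 88.5 kg/ha/yr

88.5


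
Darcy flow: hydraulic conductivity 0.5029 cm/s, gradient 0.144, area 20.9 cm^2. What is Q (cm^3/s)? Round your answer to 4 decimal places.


Step 1: Apply Darcy's law: Q = K * i * A
Step 2: Q = 0.5029 * 0.144 * 20.9
Step 3: Q = 1.5135 cm^3/s

1.5135


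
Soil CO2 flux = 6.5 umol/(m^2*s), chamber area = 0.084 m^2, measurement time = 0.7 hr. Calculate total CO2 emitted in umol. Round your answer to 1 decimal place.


Step 1: Convert time to seconds: 0.7 hr * 3600 = 2520.0 s
Step 2: Total = flux * area * time_s
Step 3: Total = 6.5 * 0.084 * 2520.0
Step 4: Total = 1375.9 umol

1375.9


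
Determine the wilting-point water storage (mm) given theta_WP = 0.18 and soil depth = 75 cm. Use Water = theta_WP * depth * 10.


Step 1: Water (mm) = theta_WP * depth * 10
Step 2: Water = 0.18 * 75 * 10
Step 3: Water = 135.0 mm

135.0


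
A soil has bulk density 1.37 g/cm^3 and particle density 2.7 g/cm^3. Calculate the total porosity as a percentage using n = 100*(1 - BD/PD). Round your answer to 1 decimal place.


Step 1: Formula: n = 100 * (1 - BD / PD)
Step 2: n = 100 * (1 - 1.37 / 2.7)
Step 3: n = 100 * (1 - 0.50741)
Step 4: n = 49.3%

49.3


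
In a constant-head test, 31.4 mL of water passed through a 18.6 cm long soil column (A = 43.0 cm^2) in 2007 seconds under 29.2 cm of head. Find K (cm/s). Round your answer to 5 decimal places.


Step 1: K = Q * L / (A * t * h)
Step 2: Numerator = 31.4 * 18.6 = 584.04
Step 3: Denominator = 43.0 * 2007 * 29.2 = 2519989.2
Step 4: K = 584.04 / 2519989.2 = 0.00023 cm/s

0.00023


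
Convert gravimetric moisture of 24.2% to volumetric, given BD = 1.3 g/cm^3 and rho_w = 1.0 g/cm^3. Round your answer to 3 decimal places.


Step 1: theta = (w / 100) * BD / rho_w
Step 2: theta = (24.2 / 100) * 1.3 / 1.0
Step 3: theta = 0.242 * 1.3
Step 4: theta = 0.315

0.315


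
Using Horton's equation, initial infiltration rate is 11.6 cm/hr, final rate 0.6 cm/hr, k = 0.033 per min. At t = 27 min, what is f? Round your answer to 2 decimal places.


Step 1: f = fc + (f0 - fc) * exp(-k * t)
Step 2: exp(-0.033 * 27) = 0.410245
Step 3: f = 0.6 + (11.6 - 0.6) * 0.410245
Step 4: f = 0.6 + 11.0 * 0.410245
Step 5: f = 5.11 cm/hr

5.11


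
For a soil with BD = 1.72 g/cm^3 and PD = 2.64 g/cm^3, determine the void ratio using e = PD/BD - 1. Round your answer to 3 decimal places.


Step 1: e = PD / BD - 1
Step 2: e = 2.64 / 1.72 - 1
Step 3: e = 1.53488 - 1
Step 4: e = 0.535

0.535


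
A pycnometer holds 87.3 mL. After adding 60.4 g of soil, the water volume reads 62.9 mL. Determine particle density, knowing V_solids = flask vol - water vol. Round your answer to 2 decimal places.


Step 1: Volume of solids = flask volume - water volume with soil
Step 2: V_solids = 87.3 - 62.9 = 24.4 mL
Step 3: Particle density = mass / V_solids = 60.4 / 24.4 = 2.48 g/cm^3

2.48


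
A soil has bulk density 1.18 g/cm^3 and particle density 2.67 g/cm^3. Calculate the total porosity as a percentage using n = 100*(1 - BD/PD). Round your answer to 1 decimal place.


Step 1: Formula: n = 100 * (1 - BD / PD)
Step 2: n = 100 * (1 - 1.18 / 2.67)
Step 3: n = 100 * (1 - 0.44195)
Step 4: n = 55.8%

55.8


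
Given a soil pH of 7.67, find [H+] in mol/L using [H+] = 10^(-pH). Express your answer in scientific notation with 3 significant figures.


Step 1: [H+] = 10^(-pH)
Step 2: [H+] = 10^(-7.67)
Step 3: [H+] = 2.14e-08 mol/L

2.14e-08


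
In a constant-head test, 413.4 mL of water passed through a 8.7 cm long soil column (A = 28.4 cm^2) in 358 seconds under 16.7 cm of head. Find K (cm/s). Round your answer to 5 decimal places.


Step 1: K = Q * L / (A * t * h)
Step 2: Numerator = 413.4 * 8.7 = 3596.58
Step 3: Denominator = 28.4 * 358 * 16.7 = 169792.24
Step 4: K = 3596.58 / 169792.24 = 0.02118 cm/s

0.02118


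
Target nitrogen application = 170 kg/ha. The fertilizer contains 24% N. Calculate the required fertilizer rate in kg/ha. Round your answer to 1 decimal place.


Step 1: Fertilizer rate = target N / (N content / 100)
Step 2: Rate = 170 / (24 / 100)
Step 3: Rate = 170 / 0.24
Step 4: Rate = 708.3 kg/ha

708.3


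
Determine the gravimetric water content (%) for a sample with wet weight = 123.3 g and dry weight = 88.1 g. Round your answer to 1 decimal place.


Step 1: Water mass = wet - dry = 123.3 - 88.1 = 35.2 g
Step 2: w = 100 * water mass / dry mass
Step 3: w = 100 * 35.2 / 88.1 = 40.0%

40.0


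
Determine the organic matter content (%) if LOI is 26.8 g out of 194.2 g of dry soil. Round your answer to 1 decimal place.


Step 1: OM% = 100 * LOI / sample mass
Step 2: OM = 100 * 26.8 / 194.2
Step 3: OM = 13.8%

13.8


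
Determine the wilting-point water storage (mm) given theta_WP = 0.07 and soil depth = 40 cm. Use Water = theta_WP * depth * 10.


Step 1: Water (mm) = theta_WP * depth * 10
Step 2: Water = 0.07 * 40 * 10
Step 3: Water = 28.0 mm

28.0


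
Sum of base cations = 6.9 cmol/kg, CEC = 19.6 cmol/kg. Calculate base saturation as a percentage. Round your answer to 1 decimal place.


Step 1: BS = 100 * (sum of bases) / CEC
Step 2: BS = 100 * 6.9 / 19.6
Step 3: BS = 35.2%

35.2


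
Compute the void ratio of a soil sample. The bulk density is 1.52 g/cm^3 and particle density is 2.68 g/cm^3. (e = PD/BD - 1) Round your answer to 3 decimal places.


Step 1: e = PD / BD - 1
Step 2: e = 2.68 / 1.52 - 1
Step 3: e = 1.76316 - 1
Step 4: e = 0.763

0.763


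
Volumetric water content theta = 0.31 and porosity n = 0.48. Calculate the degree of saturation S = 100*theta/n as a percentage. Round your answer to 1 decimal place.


Step 1: S = 100 * theta_v / n
Step 2: S = 100 * 0.31 / 0.48
Step 3: S = 64.6%

64.6


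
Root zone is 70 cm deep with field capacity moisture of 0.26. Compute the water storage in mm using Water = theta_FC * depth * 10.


Step 1: Water (mm) = theta_FC * depth (cm) * 10
Step 2: Water = 0.26 * 70 * 10
Step 3: Water = 182.0 mm

182.0


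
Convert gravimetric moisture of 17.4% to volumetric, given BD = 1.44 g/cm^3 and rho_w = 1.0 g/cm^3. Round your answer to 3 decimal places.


Step 1: theta = (w / 100) * BD / rho_w
Step 2: theta = (17.4 / 100) * 1.44 / 1.0
Step 3: theta = 0.174 * 1.44
Step 4: theta = 0.251

0.251


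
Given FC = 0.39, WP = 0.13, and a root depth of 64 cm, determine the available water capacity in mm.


Step 1: Available water = (FC - WP) * depth * 10
Step 2: AW = (0.39 - 0.13) * 64 * 10
Step 3: AW = 0.26 * 64 * 10
Step 4: AW = 166.4 mm

166.4


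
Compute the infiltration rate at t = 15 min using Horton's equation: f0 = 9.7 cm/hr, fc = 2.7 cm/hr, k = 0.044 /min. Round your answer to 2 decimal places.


Step 1: f = fc + (f0 - fc) * exp(-k * t)
Step 2: exp(-0.044 * 15) = 0.516851
Step 3: f = 2.7 + (9.7 - 2.7) * 0.516851
Step 4: f = 2.7 + 7.0 * 0.516851
Step 5: f = 6.32 cm/hr

6.32


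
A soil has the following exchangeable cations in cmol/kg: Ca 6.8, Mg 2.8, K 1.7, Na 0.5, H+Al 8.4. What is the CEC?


Step 1: CEC = Ca + Mg + K + Na + (H+Al)
Step 2: CEC = 6.8 + 2.8 + 1.7 + 0.5 + 8.4
Step 3: CEC = 20.2 cmol/kg

20.2


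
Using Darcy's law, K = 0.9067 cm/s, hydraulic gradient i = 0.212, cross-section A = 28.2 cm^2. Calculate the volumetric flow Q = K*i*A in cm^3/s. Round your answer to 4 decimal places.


Step 1: Apply Darcy's law: Q = K * i * A
Step 2: Q = 0.9067 * 0.212 * 28.2
Step 3: Q = 5.4206 cm^3/s

5.4206


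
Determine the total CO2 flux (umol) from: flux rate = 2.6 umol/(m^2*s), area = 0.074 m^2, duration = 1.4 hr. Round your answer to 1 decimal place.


Step 1: Convert time to seconds: 1.4 hr * 3600 = 5040.0 s
Step 2: Total = flux * area * time_s
Step 3: Total = 2.6 * 0.074 * 5040.0
Step 4: Total = 969.7 umol

969.7
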